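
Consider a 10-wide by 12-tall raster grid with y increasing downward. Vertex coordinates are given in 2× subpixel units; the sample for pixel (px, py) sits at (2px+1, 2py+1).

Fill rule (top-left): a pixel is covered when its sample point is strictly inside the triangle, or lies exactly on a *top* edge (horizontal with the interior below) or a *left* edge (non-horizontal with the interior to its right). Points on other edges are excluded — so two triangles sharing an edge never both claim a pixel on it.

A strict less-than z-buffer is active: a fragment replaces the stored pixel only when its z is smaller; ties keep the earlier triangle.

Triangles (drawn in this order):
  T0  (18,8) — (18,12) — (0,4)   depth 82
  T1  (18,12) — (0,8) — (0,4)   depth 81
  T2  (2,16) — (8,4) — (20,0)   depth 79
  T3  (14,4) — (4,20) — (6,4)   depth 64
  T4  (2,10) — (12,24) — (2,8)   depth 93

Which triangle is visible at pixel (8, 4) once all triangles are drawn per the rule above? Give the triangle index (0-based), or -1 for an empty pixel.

T0:
  2·area = 72
  edge (18, 8)→(18, 12): d=(0,4) right/bottom  bias=-1
  edge (18, 12)→(0, 4): d=(-18,-8) top-left  bias=+0
  edge (0, 4)→(18, 8): d=(18,4) right/bottom  bias=-1
    (1,2)@(3, 5): e=[60,6,6] → #
    (2,2)@(5, 5): e=[52,22,-2] → ·
    (1,3)@(3, 7): e=[60,-30,42] → ·
    (3,3)@(7, 7): e=[44,2,26] → #
    (4,3)@(9, 7): e=[36,18,18] → #
    (5,3)@(11, 7): e=[28,34,10] → #
    (6,3)@(13, 7): e=[20,50,2] → #
    (7,3)@(15, 7): e=[12,66,-6] → ·
    (3,4)@(7, 9): e=[44,-34,62] → ·
    (4,4)@(9, 9): e=[36,-18,54] → ·
    (5,4)@(11, 9): e=[28,-2,46] → ·
    (6,4)@(13, 9): e=[20,14,38] → #
  covered (9 px):
    · · · · · · · · · ·
    · · · · · · · · · ·
    · # · · · · · · · ·
    · · · # # # # · · ·
    · · · · · · # # # ·
    · · · · · · · · # ·
    · · · · · · · · · ·
    · · · · · · · · · ·
    · · · · · · · · · ·
    · · · · · · · · · ·
    · · · · · · · · · ·
    · · · · · · · · · ·
T1:
  2·area = 72
  edge (18, 12)→(0, 8): d=(-18,-4) top-left  bias=+0
  edge (0, 8)→(0, 4): d=(0,-4) top-left  bias=+0
  edge (0, 4)→(18, 12): d=(18,8) right/bottom  bias=-1
    (0,2)@(1, 5): e=[58,4,10] → #
    (1,2)@(3, 5): e=[66,12,-6] → ·
    (0,3)@(1, 7): e=[22,4,46] → #
    (1,3)@(3, 7): e=[30,12,30] → #
    (2,3)@(5, 7): e=[38,20,14] → #
    (3,3)@(7, 7): e=[46,28,-2] → ·
    (0,4)@(1, 9): e=[-14,4,82] → ·
    (1,4)@(3, 9): e=[-6,12,66] → ·
    (2,4)@(5, 9): e=[2,20,50] → #
    (3,4)@(7, 9): e=[10,28,34] → #
    (4,4)@(9, 9): e=[18,36,18] → #
    (5,4)@(11, 9): e=[26,44,2] → #
  covered (9 px):
    · · · · · · · · · ·
    · · · · · · · · · ·
    # · · · · · · · · ·
    # # # · · · · · · ·
    · · # # # # · · · ·
    · · · · · · · # · ·
    · · · · · · · · · ·
    · · · · · · · · · ·
    · · · · · · · · · ·
    · · · · · · · · · ·
    · · · · · · · · · ·
    · · · · · · · · · ·
T2:
  2·area = 120
  edge (2, 16)→(8, 4): d=(6,-12) top-left  bias=+0
  edge (8, 4)→(20, 0): d=(12,-4) top-left  bias=+0
  edge (20, 0)→(2, 16): d=(-18,16) right/bottom  bias=-1
    (8,0)@(17, 1): e=[90,0,30] → #  [on edge]
    (9,0)@(19, 1): e=[114,8,-2] → ·
    (5,1)@(11, 3): e=[30,0,90] → #  [on edge]
    (6,1)@(13, 3): e=[54,8,58] → #
    (7,1)@(15, 3): e=[78,16,26] → #
    (8,1)@(17, 3): e=[102,24,-6] → ·
    (2,2)@(5, 5): e=[-30,0,150] → ·  [on edge]
    (4,2)@(9, 5): e=[18,16,86] → #
    (7,2)@(15, 5): e=[90,40,-10] → ·
    (3,3)@(7, 7): e=[6,32,82] → #
    (6,3)@(13, 7): e=[78,56,-14] → ·
    (3,4)@(7, 9): e=[18,56,46] → #
  covered (16 px):
    · · · · · · · · # ·
    · · · · · # # # · ·
    · · · · # # # · · ·
    · · · # # # · · · ·
    · · · # # · · · · ·
    · · # # · · · · · ·
    · · # · · · · · · ·
    · # · · · · · · · ·
    · · · · · · · · · ·
    · · · · · · · · · ·
    · · · · · · · · · ·
    · · · · · · · · · ·
T3:
  2·area = 128
  edge (14, 4)→(4, 20): d=(-10,16) right/bottom  bias=-1
  edge (4, 20)→(6, 4): d=(2,-16) top-left  bias=+0
  edge (6, 4)→(14, 4): d=(8,0) top-left  bias=+0
    (3,2)@(7, 5): e=[102,18,8] → #
    (4,2)@(9, 5): e=[70,50,8] → #
    (5,2)@(11, 5): e=[38,82,8] → #
    (6,2)@(13, 5): e=[6,114,8] → #
    (7,2)@(15, 5): e=[-26,146,8] → ·
    (3,3)@(7, 7): e=[82,22,24] → #
    (6,3)@(13, 7): e=[-14,118,24] → ·
    (3,4)@(7, 9): e=[62,26,40] → #
    (5,4)@(11, 9): e=[-2,90,40] → ·
    (3,5)@(7, 11): e=[42,30,56] → #
    (5,5)@(11, 11): e=[-22,94,56] → ·
    (2,6)@(5, 13): e=[54,2,72] → #
  covered (16 px):
    · · · · · · · · · ·
    · · · · · · · · · ·
    · · · # # # # · · ·
    · · · # # # · · · ·
    · · · # # · · · · ·
    · · · # # · · · · ·
    · · # # · · · · · ·
    · · # # · · · · · ·
    · · # · · · · · · ·
    · · · · · · · · · ·
    · · · · · · · · · ·
    · · · · · · · · · ·
T4:
  2·area = 20  (B↔C swapped to make it positive)
  edge (2, 10)→(2, 8): d=(0,-2) top-left  bias=+0
  edge (2, 8)→(12, 24): d=(10,16) right/bottom  bias=-1
  edge (12, 24)→(2, 10): d=(-10,-14) top-left  bias=+0
    (1,5)@(3, 11): e=[2,14,4] → #
    (2,5)@(5, 11): e=[6,-18,32] → ·
    (1,6)@(3, 13): e=[2,34,-16] → ·
    (2,6)@(5, 13): e=[6,2,12] → #
    (3,6)@(7, 13): e=[10,-30,40] → ·
    (2,7)@(5, 15): e=[6,22,-8] → ·
    (3,8)@(7, 17): e=[10,10,0] → #  [on edge]
    (4,8)@(9, 17): e=[14,-22,28] → ·
    (3,9)@(7, 19): e=[10,30,-20] → ·
  covered (3 px):
    · · · · · · · · · ·
    · · · · · · · · · ·
    · · · · · · · · · ·
    · · · · · · · · · ·
    · · · · · · · · · ·
    · # · · · · · · · ·
    · · # · · · · · · ·
    · · · · · · · · · ·
    · · · # · · · · · ·
    · · · · · · · · · ·
    · · · · · · · · · ·
    · · · · · · · · · ·

Z-buffer (winner per pixel, '.' = empty):
  . . . . . . . . 2 .
  . . . . . 2 2 2 . .
  1 0 . 3 3 3 3 . . .
  1 1 1 3 3 3 0 . . .
  . . 1 3 3 1 0 0 0 .
  . 4 2 3 3 . . 1 0 .
  . . 3 3 . . . . . .
  . 2 3 3 . . . . . .
  . . 3 4 . . . . . .
  . . . . . . . . . .
  . . . . . . . . . .
  . . . . . . . . . .

Result: 0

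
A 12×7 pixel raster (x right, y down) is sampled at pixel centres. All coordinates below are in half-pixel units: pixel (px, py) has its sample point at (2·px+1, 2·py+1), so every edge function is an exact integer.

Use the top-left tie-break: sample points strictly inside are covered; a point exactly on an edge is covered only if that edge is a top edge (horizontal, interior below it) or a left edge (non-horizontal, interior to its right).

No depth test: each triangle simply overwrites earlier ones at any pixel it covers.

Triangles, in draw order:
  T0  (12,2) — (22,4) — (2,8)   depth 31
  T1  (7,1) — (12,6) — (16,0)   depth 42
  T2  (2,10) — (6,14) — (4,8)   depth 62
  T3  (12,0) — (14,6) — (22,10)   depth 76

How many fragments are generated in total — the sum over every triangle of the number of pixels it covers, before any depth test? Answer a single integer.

T0:
  2·area = 80
  edge (12, 2)→(22, 4): d=(10,2) right/bottom  bias=-1
  edge (22, 4)→(2, 8): d=(-20,4) right/bottom  bias=-1
  edge (2, 8)→(12, 2): d=(10,-6) top-left  bias=+0
    (3,0)@(7, 1): e=[0,120,-40] → ·  [on edge]
    (5,1)@(11, 3): e=[12,64,4] → #
    (6,1)@(13, 3): e=[8,56,16] → #
    (7,1)@(15, 3): e=[4,48,28] → #
    (8,1)@(17, 3): e=[0,40,40] → ·  [on edge]
    (3,2)@(7, 5): e=[40,40,0] → #  [on edge]
    (4,2)@(9, 5): e=[36,32,12] → #
    (8,2)@(17, 5): e=[20,0,60] → ·  [on edge]
    (2,3)@(5, 7): e=[64,8,8] → #
    (3,3)@(7, 7): e=[60,0,20] → ·  [on edge]
    (4,3)@(9, 7): e=[56,-8,32] → ·
    (5,3)@(11, 7): e=[52,-16,44] → ·
  covered (9 px):
    · · · · · · · · · · · ·
    · · · · · # # # · · · ·
    · · · # # # # # · · · ·
    · · # · · · · · · · · ·
    · · · · · · · · · · · ·
    · · · · · · · · · · · ·
    · · · · · · · · · · · ·
T1:
  2·area = 50  (B↔C swapped to make it positive)
  edge (7, 1)→(16, 0): d=(9,-1) top-left  bias=+0
  edge (16, 0)→(12, 6): d=(-4,6) right/bottom  bias=-1
  edge (12, 6)→(7, 1): d=(-5,-5) top-left  bias=+0
    (3,0)@(7, 1): e=[0,50,0] → #  [on edge]
    (4,0)@(9, 1): e=[2,38,10] → #
    (5,0)@(11, 1): e=[4,26,20] → #
    (6,0)@(13, 1): e=[6,14,30] → #
    (7,0)@(15, 1): e=[8,2,40] → #
    (8,0)@(17, 1): e=[10,-10,50] → ·
    (3,1)@(7, 3): e=[18,42,-10] → ·
    (4,1)@(9, 3): e=[20,30,0] → #  [on edge]
    (7,1)@(15, 3): e=[26,-6,30] → ·
    (4,2)@(9, 5): e=[38,22,-10] → ·
    (5,2)@(11, 5): e=[40,10,0] → #  [on edge]
    (6,2)@(13, 5): e=[42,-2,10] → ·
    (6,3)@(13, 7): e=[60,-10,0] → ·  [on edge]
    (7,4)@(15, 9): e=[80,-30,0] → ·  [on edge]
    (8,5)@(17, 11): e=[100,-50,0] → ·  [on edge]
    (9,6)@(19, 13): e=[120,-70,0] → ·  [on edge]
  covered (9 px):
    · · · # # # # # · · · ·
    · · · · # # # · · · · ·
    · · · · · # · · · · · ·
    · · · · · · · · · · · ·
    · · · · · · · · · · · ·
    · · · · · · · · · · · ·
    · · · · · · · · · · · ·
T2:
  2·area = 16  (B↔C swapped to make it positive)
  edge (2, 10)→(4, 8): d=(2,-2) top-left  bias=+0
  edge (4, 8)→(6, 14): d=(2,6) right/bottom  bias=-1
  edge (6, 14)→(2, 10): d=(-4,-4) top-left  bias=+0
    (5,0)@(11, 1): e=[0,-56,72] → ·  [on edge]
    (4,1)@(9, 3): e=[0,-40,56] → ·  [on edge]
    (1,2)@(3, 5): e=[-8,0,24] → ·  [on edge]
    (3,2)@(7, 5): e=[0,-24,40] → ·  [on edge]
    (2,3)@(5, 7): e=[0,-8,24] → ·  [on edge]
    (0,4)@(1, 9): e=[-4,20,0] → ·  [on edge]
    (1,4)@(3, 9): e=[0,8,8] → #  [on edge]
    (2,4)@(5, 9): e=[4,-4,16] → ·
    (0,5)@(1, 11): e=[0,24,-8] → ·  [on edge]
    (1,5)@(3, 11): e=[4,12,0] → #  [on edge]
    (2,5)@(5, 11): e=[8,0,8] → ·  [on edge]
    (1,6)@(3, 13): e=[8,16,-8] → ·
    (2,6)@(5, 13): e=[12,4,0] → #  [on edge]
  covered (3 px):
    · · · · · · · · · · · ·
    · · · · · · · · · · · ·
    · · · · · · · · · · · ·
    · · · · · · · · · · · ·
    · # · · · · · · · · · ·
    · # · · · · · · · · · ·
    · · # · · · · · · · · ·
T3:
  2·area = 40  (B↔C swapped to make it positive)
  edge (12, 0)→(22, 10): d=(10,10) right/bottom  bias=-1
  edge (22, 10)→(14, 6): d=(-8,-4) top-left  bias=+0
  edge (14, 6)→(12, 0): d=(-2,-6) top-left  bias=+0
    (6,0)@(13, 1): e=[0,36,4] → ·  [on edge]
    (6,1)@(13, 3): e=[20,20,0] → #  [on edge]
    (7,1)@(15, 3): e=[0,28,12] → ·  [on edge]
    (6,2)@(13, 5): e=[40,4,-4] → ·
    (7,2)@(15, 5): e=[20,12,8] → #
    (8,2)@(17, 5): e=[0,20,20] → ·  [on edge]
    (7,3)@(15, 7): e=[40,-4,4] → ·
    (8,3)@(17, 7): e=[20,4,16] → #
    (9,3)@(19, 7): e=[0,12,28] → ·  [on edge]
    (7,4)@(15, 9): e=[60,-20,0] → ·  [on edge]
    (8,4)@(17, 9): e=[40,-12,12] → ·
    (10,4)@(21, 9): e=[0,4,36] → ·  [on edge]
    (11,5)@(23, 11): e=[0,-4,44] → ·  [on edge]
  covered (3 px):
    · · · · · · · · · · · ·
    · · · · · · # · · · · ·
    · · · · · · · # · · · ·
    · · · · · · · · # · · ·
    · · · · · · · · · · · ·
    · · · · · · · · · · · ·
    · · · · · · · · · · · ·

Result: 24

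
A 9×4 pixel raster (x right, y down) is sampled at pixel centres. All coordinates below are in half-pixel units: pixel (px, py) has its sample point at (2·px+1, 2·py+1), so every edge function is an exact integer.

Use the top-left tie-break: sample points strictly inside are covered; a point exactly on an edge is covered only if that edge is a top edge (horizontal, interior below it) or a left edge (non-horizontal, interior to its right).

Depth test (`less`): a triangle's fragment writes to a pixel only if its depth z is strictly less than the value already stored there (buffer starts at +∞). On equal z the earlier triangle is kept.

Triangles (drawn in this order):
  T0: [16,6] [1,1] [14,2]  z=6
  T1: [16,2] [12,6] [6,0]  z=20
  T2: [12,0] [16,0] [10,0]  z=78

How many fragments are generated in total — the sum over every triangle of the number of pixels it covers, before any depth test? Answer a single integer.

T0:
  2·area = 50
  edge (16, 6)→(1, 1): d=(-15,-5) top-left  bias=+0
  edge (1, 1)→(14, 2): d=(13,1) right/bottom  bias=-1
  edge (14, 2)→(16, 6): d=(2,4) right/bottom  bias=-1
    (0,0)@(1, 1): e=[0,0,50] → ·  [on edge]
    (3,1)@(7, 3): e=[0,20,30] → #  [on edge]
    (4,1)@(9, 3): e=[10,18,22] → #
    (5,1)@(11, 3): e=[20,16,14] → #
    (6,1)@(13, 3): e=[30,14,6] → #
    (7,1)@(15, 3): e=[40,12,-2] → ·
    (3,2)@(7, 5): e=[-30,46,34] → ·
    (4,2)@(9, 5): e=[-20,44,26] → ·
    (5,2)@(11, 5): e=[-10,42,18] → ·
    (6,2)@(13, 5): e=[0,40,10] → #  [on edge]
    (7,2)@(15, 5): e=[10,38,2] → #
    (8,2)@(17, 5): e=[20,36,-6] → ·
  covered (6 px):
    · · · · · · · · ·
    · · · # # # # · ·
    · · · · · · # # ·
    · · · · · · · · ·
T1:
  2·area = 48
  edge (16, 2)→(12, 6): d=(-4,4) right/bottom  bias=-1
  edge (12, 6)→(6, 0): d=(-6,-6) top-left  bias=+0
  edge (6, 0)→(16, 2): d=(10,2) right/bottom  bias=-1
    (3,0)@(7, 1): e=[40,0,8] → #  [on edge]
    (4,0)@(9, 1): e=[32,12,4] → #
    (5,0)@(11, 1): e=[24,24,0] → ·  [on edge]
    (8,0)@(17, 1): e=[0,60,-12] → ·  [on edge]
    (3,1)@(7, 3): e=[32,-12,28] → ·
    (4,1)@(9, 3): e=[24,0,24] → #  [on edge]
    (5,1)@(11, 3): e=[16,12,20] → #
    (6,1)@(13, 3): e=[8,24,16] → #
    (7,1)@(15, 3): e=[0,36,12] → ·  [on edge]
    (4,2)@(9, 5): e=[16,-12,44] → ·
    (5,2)@(11, 5): e=[8,0,40] → #  [on edge]
    (6,2)@(13, 5): e=[0,12,36] → ·  [on edge]
    (5,3)@(11, 7): e=[0,-12,60] → ·  [on edge]
    (6,3)@(13, 7): e=[-8,0,56] → ·  [on edge]
  covered (6 px):
    · · · # # · · · ·
    · · · · # # # · ·
    · · · · · # · · ·
    · · · · · · · · ·
T2:
  degenerate (2·area = 0) — covers nothing

Final: 12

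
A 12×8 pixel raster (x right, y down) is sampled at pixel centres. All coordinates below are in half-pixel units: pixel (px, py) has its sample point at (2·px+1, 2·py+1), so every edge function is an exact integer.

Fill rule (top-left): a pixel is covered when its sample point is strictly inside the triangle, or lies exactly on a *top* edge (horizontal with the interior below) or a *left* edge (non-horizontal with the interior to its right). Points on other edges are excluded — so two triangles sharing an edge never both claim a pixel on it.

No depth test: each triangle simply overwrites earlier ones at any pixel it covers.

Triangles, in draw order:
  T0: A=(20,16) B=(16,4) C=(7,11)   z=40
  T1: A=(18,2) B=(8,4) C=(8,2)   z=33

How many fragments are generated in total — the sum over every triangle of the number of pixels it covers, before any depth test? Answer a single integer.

T0:
  2·area = 136  (B↔C swapped to make it positive)
  edge (20, 16)→(7, 11): d=(-13,-5) top-left  bias=+0
  edge (7, 11)→(16, 4): d=(9,-7) top-left  bias=+0
  edge (16, 4)→(20, 16): d=(4,12) right/bottom  bias=-1
    (7,0)@(15, 1): e=[170,-34,0] → .  [on edge]
    (7,2)@(15, 5): e=[118,2,16] → X
    (8,2)@(17, 5): e=[128,16,-8] → .
    (6,3)@(13, 7): e=[82,6,48] → X
    (8,3)@(17, 7): e=[102,34,0] → .  [on edge]
    (5,4)@(11, 9): e=[46,10,80] → X
    (8,4)@(17, 9): e=[76,52,8] → X
    (9,4)@(19, 9): e=[86,66,-16] → .
    (3,5)@(7, 11): e=[0,0,136] → X  [on edge]
    (4,5)@(9, 11): e=[10,14,112] → X
    (9,5)@(19, 11): e=[60,84,-8] → .
    (3,6)@(7, 13): e=[-26,18,144] → .
    (9,6)@(19, 13): e=[34,102,0] → .  [on edge]
  covered (17 px):
    . . . . . . . . . . . .
    . . . . . . . . . . . .
    . . . . . . . X . . . .
    . . . . . . X X . . . .
    . . . . . X X X X . . .
    . . . X X X X X X . . .
    . . . . . . X X X . . .
    . . . . . . . . . X . .
T1:
  2·area = 20
  edge (18, 2)→(8, 4): d=(-10,2) right/bottom  bias=-1
  edge (8, 4)→(8, 2): d=(0,-2) top-left  bias=+0
  edge (8, 2)→(18, 2): d=(10,0) top-left  bias=+0
    (11,0)@(23, 1): e=[0,30,-10] → .  [on edge]
    (4,1)@(9, 3): e=[8,2,10] → X
    (5,1)@(11, 3): e=[4,6,10] → X
    (6,1)@(13, 3): e=[0,10,10] → .  [on edge]
    (1,2)@(3, 5): e=[0,-10,30] → .  [on edge]
    (4,2)@(9, 5): e=[-12,2,30] → .
    (5,2)@(11, 5): e=[-16,6,30] → .
  covered (2 px):
    . . . . . . . . . . . .
    . . . . X X . . . . . .
    . . . . . . . . . . . .
    . . . . . . . . . . . .
    . . . . . . . . . . . .
    . . . . . . . . . . . .
    . . . . . . . . . . . .
    . . . . . . . . . . . .

Final: 19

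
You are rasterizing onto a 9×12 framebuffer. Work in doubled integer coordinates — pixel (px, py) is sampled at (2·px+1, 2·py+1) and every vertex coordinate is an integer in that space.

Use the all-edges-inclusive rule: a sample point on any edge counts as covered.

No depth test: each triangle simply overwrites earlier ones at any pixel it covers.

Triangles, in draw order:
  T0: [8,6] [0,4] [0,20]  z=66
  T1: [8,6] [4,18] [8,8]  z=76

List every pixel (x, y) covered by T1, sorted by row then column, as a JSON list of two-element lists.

T0:
  2·area = 128  (B↔C swapped to make it positive)
  edge (8, 6)→(0, 20): d=(-8,14) inclusive
  edge (0, 20)→(0, 4): d=(0,-16) inclusive
  edge (0, 4)→(8, 6): d=(8,2) inclusive
    (0,2)@(1, 5): e=[106,16,6] → █
    (1,2)@(3, 5): e=[78,48,2] → █
    (2,2)@(5, 5): e=[50,80,-2] → ·
    (0,3)@(1, 7): e=[90,16,22] → █
    (2,3)@(5, 7): e=[34,80,14] → █
    (3,3)@(7, 7): e=[6,112,10] → █
    (4,3)@(9, 7): e=[-22,144,6] → ·
    (0,4)@(1, 9): e=[74,16,38] → █
    (3,4)@(7, 9): e=[-10,112,26] → ·
    (0,5)@(1, 11): e=[58,16,54] → █
    (3,5)@(7, 11): e=[-26,112,42] → ·
    (0,6)@(1, 13): e=[42,16,70] → █
  covered (16 px):
    · · · · · · · · ·
    · · · · · · · · ·
    █ █ · · · · · · ·
    █ █ █ █ · · · · ·
    █ █ █ · · · · · ·
    █ █ █ · · · · · ·
    █ █ · · · · · · ·
    █ · · · · · · · ·
    █ · · · · · · · ·
    · · · · · · · · ·
    · · · · · · · · ·
    · · · · · · · · ·
T1:
  2·area = 8  (B↔C swapped to make it positive)
  edge (8, 6)→(8, 8): d=(0,2) inclusive
  edge (8, 8)→(4, 18): d=(-4,10) inclusive
  edge (4, 18)→(8, 6): d=(4,-12) inclusive
    (4,1)@(9, 3): e=[-2,10,0] → ·  [on edge]
    (3,4)@(7, 9): e=[2,6,0] → █  [on edge]
    (4,4)@(9, 9): e=[-2,-14,24] → ·
    (3,5)@(7, 11): e=[2,-2,8] → ·
    (2,7)@(5, 15): e=[6,2,0] → █  [on edge]
    (3,7)@(7, 15): e=[2,-18,24] → ·
    (2,8)@(5, 17): e=[6,-6,8] → ·
    (1,10)@(3, 21): e=[10,-2,0] → ·  [on edge]
  covered (2 px):
    · · · · · · · · ·
    · · · · · · · · ·
    · · · · · · · · ·
    · · · · · · · · ·
    · · · █ · · · · ·
    · · · · · · · · ·
    · · · · · · · · ·
    · · █ · · · · · ·
    · · · · · · · · ·
    · · · · · · · · ·
    · · · · · · · · ·
    · · · · · · · · ·

Result: [[3,4],[2,7]]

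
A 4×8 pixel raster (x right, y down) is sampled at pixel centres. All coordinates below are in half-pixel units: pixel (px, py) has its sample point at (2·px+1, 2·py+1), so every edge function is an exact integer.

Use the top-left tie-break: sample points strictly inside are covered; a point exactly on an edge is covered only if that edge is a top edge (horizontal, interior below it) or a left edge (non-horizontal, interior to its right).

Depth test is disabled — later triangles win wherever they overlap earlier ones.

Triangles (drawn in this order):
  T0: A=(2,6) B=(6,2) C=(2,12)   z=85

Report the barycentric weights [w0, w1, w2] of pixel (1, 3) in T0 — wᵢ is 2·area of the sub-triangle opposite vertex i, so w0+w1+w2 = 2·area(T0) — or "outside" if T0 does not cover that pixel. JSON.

T0:
  2·area = 24
  edge (2, 6)→(6, 2): d=(4,-4) top-left  bias=+0
  edge (6, 2)→(2, 12): d=(-4,10) right/bottom  bias=-1
  edge (2, 12)→(2, 6): d=(0,-6) top-left  bias=+0
    (3,0)@(7, 1): e=[0,-6,30] → ·  [on edge]
    (2,1)@(5, 3): e=[0,6,18] → █  [on edge]
    (3,1)@(7, 3): e=[8,-14,30] → ·
    (1,2)@(3, 5): e=[0,18,6] → █  [on edge]
    (2,2)@(5, 5): e=[8,-2,18] → ·
    (0,3)@(1, 7): e=[0,30,-6] → ·  [on edge]
    (1,3)@(3, 7): e=[8,10,6] → █
    (2,3)@(5, 7): e=[16,-10,18] → ·
    (1,4)@(3, 9): e=[16,2,6] → █
    (2,4)@(5, 9): e=[24,-18,18] → ·
    (1,5)@(3, 11): e=[24,-6,6] → ·
  covered (4 px):
    · · · ·
    · · █ ·
    · █ · ·
    · █ · ·
    · █ · ·
    · · · ·
    · · · ·
    · · · ·

Result: [10,6,8]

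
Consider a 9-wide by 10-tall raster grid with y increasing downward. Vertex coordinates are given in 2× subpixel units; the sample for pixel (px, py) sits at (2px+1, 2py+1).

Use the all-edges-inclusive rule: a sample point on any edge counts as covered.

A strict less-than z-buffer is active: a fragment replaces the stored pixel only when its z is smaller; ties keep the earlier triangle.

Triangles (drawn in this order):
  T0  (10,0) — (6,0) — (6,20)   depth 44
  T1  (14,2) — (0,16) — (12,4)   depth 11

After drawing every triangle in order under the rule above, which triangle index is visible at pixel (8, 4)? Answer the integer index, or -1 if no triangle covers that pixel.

T0:
  2·area = 80  (B↔C swapped to make it positive)
  edge (10, 0)→(6, 20): d=(-4,20) inclusive
  edge (6, 20)→(6, 0): d=(0,-20) inclusive
  edge (6, 0)→(10, 0): d=(4,0) inclusive
    (3,0)@(7, 1): e=[56,20,4] → █
    (4,0)@(9, 1): e=[16,60,4] → █
    (5,0)@(11, 1): e=[-24,100,4] → ·
    (3,1)@(7, 3): e=[48,20,12] → █
    (5,1)@(11, 3): e=[-32,100,12] → ·
    (3,2)@(7, 5): e=[40,20,20] → █
    (4,2)@(9, 5): e=[0,60,20] → █  [on edge]
    (5,2)@(11, 5): e=[-40,100,20] → ·
    (3,3)@(7, 7): e=[32,20,28] → █
    (4,3)@(9, 7): e=[-8,60,28] → ·
    (3,4)@(7, 9): e=[24,20,36] → █
    (4,4)@(9, 9): e=[-16,60,36] → ·
    (3,7)@(7, 15): e=[0,20,60] → █  [on edge]
  covered (11 px):
    · · · █ █ · · · ·
    · · · █ █ · · · ·
    · · · █ █ · · · ·
    · · · █ · · · · ·
    · · · █ · · · · ·
    · · · █ · · · · ·
    · · · █ · · · · ·
    · · · █ · · · · ·
    · · · · · · · · ·
    · · · · · · · · ·
T1:
  degenerate (2·area = 0) — covers nothing

Z-buffer (winner per pixel, '.' = empty):
  . . . 0 0 . . . .
  . . . 0 0 . . . .
  . . . 0 0 . . . .
  . . . 0 . . . . .
  . . . 0 . . . . .
  . . . 0 . . . . .
  . . . 0 . . . . .
  . . . 0 . . . . .
  . . . . . . . . .
  . . . . . . . . .

Answer: -1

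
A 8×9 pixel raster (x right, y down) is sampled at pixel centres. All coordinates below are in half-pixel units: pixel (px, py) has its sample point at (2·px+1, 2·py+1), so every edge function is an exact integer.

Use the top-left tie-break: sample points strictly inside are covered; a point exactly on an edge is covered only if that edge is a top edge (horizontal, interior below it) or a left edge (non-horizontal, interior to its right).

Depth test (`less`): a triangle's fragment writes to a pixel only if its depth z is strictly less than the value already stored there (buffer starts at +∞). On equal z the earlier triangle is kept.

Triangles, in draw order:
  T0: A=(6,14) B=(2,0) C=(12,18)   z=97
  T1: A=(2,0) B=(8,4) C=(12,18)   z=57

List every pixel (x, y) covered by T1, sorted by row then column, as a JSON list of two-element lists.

T0:
  2·area = 68
  edge (6, 14)→(2, 0): d=(-4,-14) top-left  bias=+0
  edge (2, 0)→(12, 18): d=(10,18) right/bottom  bias=-1
  edge (12, 18)→(6, 14): d=(-6,-4) top-left  bias=+0
    (1,1)@(3, 3): e=[2,12,54] → X
    (2,1)@(5, 3): e=[30,-24,62] → .
    (1,2)@(3, 5): e=[-6,32,42] → .
    (2,3)@(5, 7): e=[14,16,38] → X
    (3,3)@(7, 7): e=[42,-20,46] → .
    (2,4)@(5, 9): e=[6,36,26] → X
    (3,4)@(7, 9): e=[34,0,34] → .  [on edge]
    (2,5)@(5, 11): e=[-2,56,14] → .
    (3,5)@(7, 11): e=[26,20,22] → X
    (4,5)@(9, 11): e=[54,-16,30] → .
    (3,6)@(7, 13): e=[18,40,10] → X
    (4,6)@(9, 13): e=[46,4,18] → X
  covered (8 px):
    . . . . . . . .
    . X . . . . . .
    . . . . . . . .
    . . X . . . . .
    . . X . . . . .
    . . . X . . . .
    . . . X X . . .
    . . . . X . . .
    . . . . . X . .
T1:
  2·area = 68
  edge (2, 0)→(8, 4): d=(6,4) right/bottom  bias=-1
  edge (8, 4)→(12, 18): d=(4,14) right/bottom  bias=-1
  edge (12, 18)→(2, 0): d=(-10,-18) top-left  bias=+0
    (1,0)@(3, 1): e=[2,58,8] → X
    (2,0)@(5, 1): e=[-6,30,44] → .
    (1,1)@(3, 3): e=[14,66,-12] → .
    (2,1)@(5, 3): e=[6,38,24] → X
    (3,1)@(7, 3): e=[-2,10,60] → .
    (2,2)@(5, 5): e=[18,46,4] → X
    (3,2)@(7, 5): e=[10,18,40] → X
    (4,2)@(9, 5): e=[2,-10,76] → .
    (2,3)@(5, 7): e=[30,54,-16] → .
    (3,3)@(7, 7): e=[22,26,20] → X
    (4,3)@(9, 7): e=[14,-2,56] → .
    (3,4)@(7, 9): e=[34,34,0] → X  [on edge]
  covered (9 px):
    . X . . . . . .
    . . X . . . . .
    . . X X . . . .
    . . . X . . . .
    . . . X X . . .
    . . . . X . . .
    . . . . . . . .
    . . . . . X . .
    . . . . . . . .

Final: [[1,0],[2,1],[2,2],[3,2],[3,3],[3,4],[4,4],[4,5],[5,7]]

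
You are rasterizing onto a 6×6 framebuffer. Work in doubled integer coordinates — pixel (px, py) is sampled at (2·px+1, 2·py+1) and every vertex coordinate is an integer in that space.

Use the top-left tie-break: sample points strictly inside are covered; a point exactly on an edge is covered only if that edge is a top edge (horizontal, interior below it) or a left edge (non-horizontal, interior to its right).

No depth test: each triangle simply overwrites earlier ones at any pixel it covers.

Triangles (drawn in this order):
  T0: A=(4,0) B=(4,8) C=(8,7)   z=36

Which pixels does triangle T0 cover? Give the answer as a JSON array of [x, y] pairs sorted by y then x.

T0:
  2·area = 32  (B↔C swapped to make it positive)
  edge (4, 0)→(8, 7): d=(4,7) right/bottom  bias=-1
  edge (8, 7)→(4, 8): d=(-4,1) right/bottom  bias=-1
  edge (4, 8)→(4, 0): d=(0,-8) top-left  bias=+0
    (2,1)@(5, 3): e=[5,19,8] → █
    (3,1)@(7, 3): e=[-9,17,24] → ·
    (2,2)@(5, 5): e=[13,11,8] → █
    (3,2)@(7, 5): e=[-1,9,24] → ·
    (2,3)@(5, 7): e=[21,3,8] → █
    (3,3)@(7, 7): e=[7,1,24] → █
    (4,3)@(9, 7): e=[-7,-1,40] → ·
    (2,4)@(5, 9): e=[29,-5,8] → ·
    (3,4)@(7, 9): e=[15,-7,24] → ·
  covered (4 px):
    · · · · · ·
    · · █ · · ·
    · · █ · · ·
    · · █ █ · ·
    · · · · · ·
    · · · · · ·

Answer: [[2,1],[2,2],[2,3],[3,3]]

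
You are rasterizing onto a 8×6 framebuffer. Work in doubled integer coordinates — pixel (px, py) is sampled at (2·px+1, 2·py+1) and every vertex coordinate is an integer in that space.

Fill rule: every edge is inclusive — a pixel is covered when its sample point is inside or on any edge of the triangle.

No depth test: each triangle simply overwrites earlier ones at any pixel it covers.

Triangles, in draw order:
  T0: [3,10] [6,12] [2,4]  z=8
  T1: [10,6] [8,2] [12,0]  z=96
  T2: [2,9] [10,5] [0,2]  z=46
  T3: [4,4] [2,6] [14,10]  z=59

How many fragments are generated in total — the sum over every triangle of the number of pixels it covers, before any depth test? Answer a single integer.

T0:
  2·area = 16  (B↔C swapped to make it positive)
  edge (3, 10)→(2, 4): d=(-1,-6) inclusive
  edge (2, 4)→(6, 12): d=(4,8) inclusive
  edge (6, 12)→(3, 10): d=(-3,-2) inclusive
    (1,3)@(3, 7): e=[3,4,9] → #
    (2,3)@(5, 7): e=[15,-12,13] → ·
    (1,4)@(3, 9): e=[1,12,3] → #
    (2,4)@(5, 9): e=[13,-4,7] → ·
    (1,5)@(3, 11): e=[-1,20,-3] → ·
    (2,5)@(5, 11): e=[11,4,1] → #
    (3,5)@(7, 11): e=[23,-12,5] → ·
  covered (3 px):
    · · · · · · · ·
    · · · · · · · ·
    · · · · · · · ·
    · # · · · · · ·
    · # · · · · · ·
    · · # · · · · ·
T1:
  2·area = 20
  edge (10, 6)→(8, 2): d=(-2,-4) inclusive
  edge (8, 2)→(12, 0): d=(4,-2) inclusive
  edge (12, 0)→(10, 6): d=(-2,6) inclusive
    (5,0)@(11, 1): e=[14,2,4] → #
    (6,0)@(13, 1): e=[22,6,-8] → ·
    (4,1)@(9, 3): e=[2,6,12] → #
    (5,1)@(11, 3): e=[10,10,0] → #  [on edge]
    (6,1)@(13, 3): e=[18,14,-12] → ·
    (4,2)@(9, 5): e=[-2,14,8] → ·
    (5,2)@(11, 5): e=[6,18,-4] → ·
    (4,4)@(9, 9): e=[-10,30,0] → ·  [on edge]
  covered (3 px):
    · · · · · # · ·
    · · · · # # · ·
    · · · · · · · ·
    · · · · · · · ·
    · · · · · · · ·
    · · · · · · · ·
T2:
  2·area = 64  (B↔C swapped to make it positive)
  edge (2, 9)→(0, 2): d=(-2,-7) inclusive
  edge (0, 2)→(10, 5): d=(10,3) inclusive
  edge (10, 5)→(2, 9): d=(-8,4) inclusive
    (0,1)@(1, 3): e=[5,7,52] → #
    (1,1)@(3, 3): e=[19,1,44] → #
    (2,1)@(5, 3): e=[33,-5,36] → ·
    (0,2)@(1, 5): e=[1,27,36] → #
    (2,2)@(5, 5): e=[29,15,20] → #
    (3,2)@(7, 5): e=[43,9,12] → #
    (4,2)@(9, 5): e=[57,3,4] → #
    (5,2)@(11, 5): e=[71,-3,-4] → ·
    (0,3)@(1, 7): e=[-3,47,20] → ·
    (1,3)@(3, 7): e=[11,41,12] → #
    (3,3)@(7, 7): e=[39,29,-4] → ·
    (4,3)@(9, 7): e=[53,23,-12] → ·
  covered (9 px):
    · · · · · · · ·
    # # · · · · · ·
    # # # # # · · ·
    · # # · · · · ·
    · · · · · · · ·
    · · · · · · · ·
T3:
  2·area = 32  (B↔C swapped to make it positive)
  edge (4, 4)→(14, 10): d=(10,6) inclusive
  edge (14, 10)→(2, 6): d=(-12,-4) inclusive
  edge (2, 6)→(4, 4): d=(2,-2) inclusive
    (3,0)@(7, 1): e=[-48,80,0] → ·  [on edge]
    (2,1)@(5, 3): e=[-16,48,0] → ·  [on edge]
    (1,2)@(3, 5): e=[16,16,0] → #  [on edge]
    (2,2)@(5, 5): e=[4,24,4] → #
    (3,2)@(7, 5): e=[-8,32,8] → ·
    (0,3)@(1, 7): e=[48,-16,0] → ·  [on edge]
    (1,3)@(3, 7): e=[36,-8,4] → ·
    (2,3)@(5, 7): e=[24,0,8] → #  [on edge]
    (3,3)@(7, 7): e=[12,8,12] → #
    (4,3)@(9, 7): e=[0,16,16] → #  [on edge]
    (5,3)@(11, 7): e=[-12,24,20] → ·
    (2,4)@(5, 9): e=[44,-24,12] → ·
    (5,4)@(11, 9): e=[8,0,24] → #  [on edge]
  covered (6 px):
    · · · · · · · ·
    · · · · · · · ·
    · # # · · · · ·
    · · # # # · · ·
    · · · · · # · ·
    · · · · · · · ·

Answer: 21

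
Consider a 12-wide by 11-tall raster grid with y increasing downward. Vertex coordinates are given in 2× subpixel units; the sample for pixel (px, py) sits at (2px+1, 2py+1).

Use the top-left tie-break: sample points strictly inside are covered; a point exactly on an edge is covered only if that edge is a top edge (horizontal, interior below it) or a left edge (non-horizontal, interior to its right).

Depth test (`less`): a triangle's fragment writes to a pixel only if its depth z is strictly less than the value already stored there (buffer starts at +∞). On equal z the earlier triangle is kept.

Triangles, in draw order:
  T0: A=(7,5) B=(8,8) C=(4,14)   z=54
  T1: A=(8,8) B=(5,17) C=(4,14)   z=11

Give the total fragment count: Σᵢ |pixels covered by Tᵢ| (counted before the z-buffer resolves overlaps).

T0:
  2·area = 18
  edge (7, 5)→(8, 8): d=(1,3) right/bottom  bias=-1
  edge (8, 8)→(4, 14): d=(-4,6) right/bottom  bias=-1
  edge (4, 14)→(7, 5): d=(3,-9) top-left  bias=+0
    (3,2)@(7, 5): e=[0,18,0] → ·  [on edge]
    (3,3)@(7, 7): e=[2,10,6] → #
    (4,3)@(9, 7): e=[-4,-2,24] → ·
    (3,4)@(7, 9): e=[4,2,12] → #
    (4,4)@(9, 9): e=[-2,-10,30] → ·
    (2,5)@(5, 11): e=[12,6,0] → #  [on edge]
    (3,5)@(7, 11): e=[6,-6,18] → ·
    (4,5)@(9, 11): e=[0,-18,36] → ·  [on edge]
    (2,6)@(5, 13): e=[14,-2,6] → ·
    (1,8)@(3, 17): e=[24,-6,0] → ·  [on edge]
    (5,8)@(11, 17): e=[0,-54,72] → ·  [on edge]
  covered (3 px):
    · · · · · · · · · · · ·
    · · · · · · · · · · · ·
    · · · · · · · · · · · ·
    · · · # · · · · · · · ·
    · · · # · · · · · · · ·
    · · # · · · · · · · · ·
    · · · · · · · · · · · ·
    · · · · · · · · · · · ·
    · · · · · · · · · · · ·
    · · · · · · · · · · · ·
    · · · · · · · · · · · ·
T1:
  2·area = 18
  edge (8, 8)→(5, 17): d=(-3,9) right/bottom  bias=-1
  edge (5, 17)→(4, 14): d=(-1,-3) top-left  bias=+0
  edge (4, 14)→(8, 8): d=(4,-6) top-left  bias=+0
    (0,2)@(1, 5): e=[72,0,-54] → ·  [on edge]
    (4,2)@(9, 5): e=[0,24,-6] → ·  [on edge]
    (1,5)@(3, 11): e=[36,0,-18] → ·  [on edge]
    (3,5)@(7, 11): e=[0,12,6] → ·  [on edge]
    (2,6)@(5, 13): e=[12,4,2] → #
    (3,6)@(7, 13): e=[-6,10,14] → ·
    (2,7)@(5, 15): e=[6,2,10] → #
    (3,7)@(7, 15): e=[-12,8,22] → ·
    (2,8)@(5, 17): e=[0,0,18] → ·  [on edge]
  covered (2 px):
    · · · · · · · · · · · ·
    · · · · · · · · · · · ·
    · · · · · · · · · · · ·
    · · · · · · · · · · · ·
    · · · · · · · · · · · ·
    · · · · · · · · · · · ·
    · · # · · · · · · · · ·
    · · # · · · · · · · · ·
    · · · · · · · · · · · ·
    · · · · · · · · · · · ·
    · · · · · · · · · · · ·

Answer: 5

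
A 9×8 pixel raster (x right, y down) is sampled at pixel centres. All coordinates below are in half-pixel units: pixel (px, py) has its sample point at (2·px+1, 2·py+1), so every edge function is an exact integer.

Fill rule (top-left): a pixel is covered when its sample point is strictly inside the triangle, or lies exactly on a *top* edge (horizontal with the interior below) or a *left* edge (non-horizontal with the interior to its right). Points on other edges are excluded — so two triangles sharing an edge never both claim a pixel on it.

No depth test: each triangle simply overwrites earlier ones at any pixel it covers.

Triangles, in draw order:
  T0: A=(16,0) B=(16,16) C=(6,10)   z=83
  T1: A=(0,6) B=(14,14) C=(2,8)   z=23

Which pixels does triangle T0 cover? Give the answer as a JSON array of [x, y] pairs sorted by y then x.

T0:
  2·area = 160
  edge (16, 0)→(16, 16): d=(0,16) right/bottom  bias=-1
  edge (16, 16)→(6, 10): d=(-10,-6) top-left  bias=+0
  edge (6, 10)→(16, 0): d=(10,-10) top-left  bias=+0
    (7,0)@(15, 1): e=[16,144,0] → █  [on edge]
    (8,0)@(17, 1): e=[-16,156,20] → ·
    (6,1)@(13, 3): e=[48,112,0] → █  [on edge]
    (8,1)@(17, 3): e=[-16,136,40] → ·
    (5,2)@(11, 5): e=[80,80,0] → █  [on edge]
    (8,2)@(17, 5): e=[-16,116,60] → ·
    (0,3)@(1, 7): e=[240,0,-80] → ·  [on edge]
    (4,3)@(9, 7): e=[112,48,0] → █  [on edge]
    (8,3)@(17, 7): e=[-16,96,80] → ·
    (3,4)@(7, 9): e=[144,16,0] → █  [on edge]
    (8,4)@(17, 9): e=[-16,76,100] → ·
    (2,5)@(5, 11): e=[176,-16,0] → ·  [on edge]
    (1,6)@(3, 13): e=[208,-48,0] → ·  [on edge]
    (5,6)@(11, 13): e=[80,0,80] → █  [on edge]
    (0,7)@(1, 15): e=[240,-80,0] → ·  [on edge]
  covered (23 px):
    · · · · · · · █ ·
    · · · · · · █ █ ·
    · · · · · █ █ █ ·
    · · · · █ █ █ █ ·
    · · · █ █ █ █ █ ·
    · · · · █ █ █ █ ·
    · · · · · █ █ █ ·
    · · · · · · · █ ·
T1:
  2·area = 12
  edge (0, 6)→(14, 14): d=(14,8) right/bottom  bias=-1
  edge (14, 14)→(2, 8): d=(-12,-6) top-left  bias=+0
  edge (2, 8)→(0, 6): d=(-2,-2) top-left  bias=+0
    (0,3)@(1, 7): e=[6,6,0] → █  [on edge]
    (1,3)@(3, 7): e=[-10,18,4] → ·
    (0,4)@(1, 9): e=[34,-18,-4] → ·
    (1,4)@(3, 9): e=[18,-6,0] → ·  [on edge]
    (2,4)@(5, 9): e=[2,6,4] → █
    (3,4)@(7, 9): e=[-14,18,8] → ·
    (2,5)@(5, 11): e=[30,-18,0] → ·  [on edge]
    (3,6)@(7, 13): e=[42,-30,0] → ·  [on edge]
    (4,7)@(9, 15): e=[54,-42,0] → ·  [on edge]
  covered (2 px):
    · · · · · · · · ·
    · · · · · · · · ·
    · · · · · · · · ·
    █ · · · · · · · ·
    · · █ · · · · · ·
    · · · · · · · · ·
    · · · · · · · · ·
    · · · · · · · · ·

Answer: [[7,0],[6,1],[7,1],[5,2],[6,2],[7,2],[4,3],[5,3],[6,3],[7,3],[3,4],[4,4],[5,4],[6,4],[7,4],[4,5],[5,5],[6,5],[7,5],[5,6],[6,6],[7,6],[7,7]]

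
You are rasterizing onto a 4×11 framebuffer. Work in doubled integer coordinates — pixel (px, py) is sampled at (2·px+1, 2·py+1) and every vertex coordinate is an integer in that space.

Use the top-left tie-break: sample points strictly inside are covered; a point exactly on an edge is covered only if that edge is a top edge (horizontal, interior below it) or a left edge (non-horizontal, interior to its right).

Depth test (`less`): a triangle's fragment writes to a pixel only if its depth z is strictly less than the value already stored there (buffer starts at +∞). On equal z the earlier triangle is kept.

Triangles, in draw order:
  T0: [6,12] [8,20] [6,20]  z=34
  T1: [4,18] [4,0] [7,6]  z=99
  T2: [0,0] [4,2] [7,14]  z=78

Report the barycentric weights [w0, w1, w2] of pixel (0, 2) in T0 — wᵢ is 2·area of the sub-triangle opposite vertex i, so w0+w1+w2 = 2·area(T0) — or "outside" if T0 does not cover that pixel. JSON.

T0:
  2·area = 16
  edge (6, 12)→(8, 20): d=(2,8) right/bottom  bias=-1
  edge (8, 20)→(6, 20): d=(-2,0) right/bottom  bias=-1
  edge (6, 20)→(6, 12): d=(0,-8) top-left  bias=+0
    (3,8)@(7, 17): e=[2,6,8] → X
    (3,9)@(7, 19): e=[6,2,8] → X
    (3,10)@(7, 21): e=[10,-2,8] → .
  covered (2 px):
    . . . .
    . . . .
    . . . .
    . . . .
    . . . .
    . . . .
    . . . .
    . . . .
    . . . X
    . . . X
    . . . .
T1:
  2·area = 54
  edge (4, 18)→(4, 0): d=(0,-18) top-left  bias=+0
  edge (4, 0)→(7, 6): d=(3,6) right/bottom  bias=-1
  edge (7, 6)→(4, 18): d=(-3,12) right/bottom  bias=-1
    (2,1)@(5, 3): e=[18,3,33] → X
    (3,1)@(7, 3): e=[54,-9,9] → .
    (2,2)@(5, 5): e=[18,9,27] → X
    (3,2)@(7, 5): e=[54,-3,3] → .
    (2,3)@(5, 7): e=[18,15,21] → X
    (3,3)@(7, 7): e=[54,3,-3] → .
    (2,4)@(5, 9): e=[18,21,15] → X
    (3,4)@(7, 9): e=[54,9,-9] → .
    (2,5)@(5, 11): e=[18,27,9] → X
    (3,5)@(7, 11): e=[54,15,-15] → .
    (2,6)@(5, 13): e=[18,33,3] → X
    (3,6)@(7, 13): e=[54,21,-21] → .
  covered (6 px):
    . . . .
    . . X .
    . . X .
    . . X .
    . . X .
    . . X .
    . . X .
    . . . .
    . . . .
    . . . .
    . . . .
T2:
  2·area = 42
  edge (0, 0)→(4, 2): d=(4,2) right/bottom  bias=-1
  edge (4, 2)→(7, 14): d=(3,12) right/bottom  bias=-1
  edge (7, 14)→(0, 0): d=(-7,-14) top-left  bias=+0
    (0,0)@(1, 1): e=[2,33,7] → X
    (1,0)@(3, 1): e=[-2,9,35] → .
    (0,1)@(1, 3): e=[10,39,-7] → .
    (1,1)@(3, 3): e=[6,15,21] → X
    (2,1)@(5, 3): e=[2,-9,49] → .
    (1,2)@(3, 5): e=[14,21,7] → X
    (2,2)@(5, 5): e=[10,-3,35] → .
    (1,3)@(3, 7): e=[22,27,-7] → .
    (2,3)@(5, 7): e=[18,3,21] → X
    (3,3)@(7, 7): e=[14,-21,49] → .
    (2,4)@(5, 9): e=[26,9,7] → X
    (3,4)@(7, 9): e=[22,-15,35] → .
  covered (5 px):
    X . . .
    . X . .
    . X . .
    . . X .
    . . X .
    . . . .
    . . . .
    . . . .
    . . . .
    . . . .
    . . . .

Answer: "outside"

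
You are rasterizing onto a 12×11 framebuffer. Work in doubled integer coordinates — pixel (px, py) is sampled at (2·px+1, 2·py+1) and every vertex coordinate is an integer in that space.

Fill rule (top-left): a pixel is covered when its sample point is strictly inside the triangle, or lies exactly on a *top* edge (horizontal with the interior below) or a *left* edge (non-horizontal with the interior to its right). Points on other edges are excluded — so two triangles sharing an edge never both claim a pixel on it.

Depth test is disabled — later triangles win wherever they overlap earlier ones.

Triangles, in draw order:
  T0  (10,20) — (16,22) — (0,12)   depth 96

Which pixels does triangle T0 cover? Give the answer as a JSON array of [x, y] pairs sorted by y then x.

T0:
  2·area = 28  (B↔C swapped to make it positive)
  edge (10, 20)→(0, 12): d=(-10,-8) top-left  bias=+0
  edge (0, 12)→(16, 22): d=(16,10) right/bottom  bias=-1
  edge (16, 22)→(10, 20): d=(-6,-2) top-left  bias=+0
    (0,8)@(1, 17): e=[-42,70,0] → .  [on edge]
    (3,8)@(7, 17): e=[6,10,12] → X
    (4,8)@(9, 17): e=[22,-10,16] → .
    (3,9)@(7, 19): e=[-14,42,0] → .  [on edge]
    (4,9)@(9, 19): e=[2,22,4] → X
    (5,9)@(11, 19): e=[18,2,8] → X
    (6,9)@(13, 19): e=[34,-18,12] → .
    (4,10)@(9, 21): e=[-18,54,-8] → .
    (5,10)@(11, 21): e=[-2,34,-4] → .
    (6,10)@(13, 21): e=[14,14,0] → X  [on edge]
    (7,10)@(15, 21): e=[30,-6,4] → .
  covered (4 px):
    . . . . . . . . . . . .
    . . . . . . . . . . . .
    . . . . . . . . . . . .
    . . . . . . . . . . . .
    . . . . . . . . . . . .
    . . . . . . . . . . . .
    . . . . . . . . . . . .
    . . . . . . . . . . . .
    . . . X . . . . . . . .
    . . . . X X . . . . . .
    . . . . . . X . . . . .

Final: [[3,8],[4,9],[5,9],[6,10]]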